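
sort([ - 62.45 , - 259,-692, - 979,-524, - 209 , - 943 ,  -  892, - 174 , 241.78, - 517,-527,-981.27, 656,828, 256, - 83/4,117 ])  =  [ - 981.27, - 979 , - 943, - 892, - 692, - 527,  -  524, - 517,  -  259, - 209, - 174,-62.45,-83/4, 117, 241.78, 256 , 656, 828 ]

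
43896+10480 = 54376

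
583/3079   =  583/3079 = 0.19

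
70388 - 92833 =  - 22445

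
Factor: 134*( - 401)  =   - 53734 = -2^1 * 67^1  *  401^1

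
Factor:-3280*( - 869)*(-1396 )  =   - 2^6*5^1*11^1*41^1*79^1*349^1 = - 3979046720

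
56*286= 16016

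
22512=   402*56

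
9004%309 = 43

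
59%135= 59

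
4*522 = 2088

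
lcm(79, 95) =7505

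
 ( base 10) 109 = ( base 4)1231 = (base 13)85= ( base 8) 155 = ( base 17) 67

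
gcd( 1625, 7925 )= 25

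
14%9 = 5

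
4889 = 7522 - 2633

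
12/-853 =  - 12/853=-0.01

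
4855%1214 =1213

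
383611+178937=562548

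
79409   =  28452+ 50957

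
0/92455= 0  =  0.00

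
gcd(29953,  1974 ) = 7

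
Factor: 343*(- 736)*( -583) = 147177184 = 2^5*7^3*11^1* 23^1*53^1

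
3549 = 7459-3910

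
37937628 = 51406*738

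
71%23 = 2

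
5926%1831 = 433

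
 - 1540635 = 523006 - 2063641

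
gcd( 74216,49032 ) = 8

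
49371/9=5485+2/3  =  5485.67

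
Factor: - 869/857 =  - 11^1 *79^1*857^ (-1 ) 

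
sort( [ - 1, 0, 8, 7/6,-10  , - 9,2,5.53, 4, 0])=[ - 10, - 9, - 1, 0,0, 7/6,2,4, 5.53, 8]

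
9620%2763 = 1331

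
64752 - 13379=51373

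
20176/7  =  20176/7 = 2882.29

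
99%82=17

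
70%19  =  13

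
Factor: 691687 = 691687^1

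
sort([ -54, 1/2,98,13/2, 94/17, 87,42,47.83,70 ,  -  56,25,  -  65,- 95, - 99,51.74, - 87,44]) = [  -  99,-95,-87 , - 65,- 56,-54, 1/2, 94/17,13/2,  25 , 42, 44 , 47.83,51.74, 70, 87,98]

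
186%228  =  186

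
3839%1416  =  1007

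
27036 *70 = 1892520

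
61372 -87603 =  - 26231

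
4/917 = 4/917 = 0.00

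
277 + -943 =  - 666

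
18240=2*9120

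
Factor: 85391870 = 2^1*5^1*23^1*139^1*2671^1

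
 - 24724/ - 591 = 24724/591 =41.83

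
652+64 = 716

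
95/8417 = 5/443 = 0.01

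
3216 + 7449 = 10665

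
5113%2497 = 119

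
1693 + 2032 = 3725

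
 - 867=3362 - 4229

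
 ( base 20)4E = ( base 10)94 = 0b1011110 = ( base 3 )10111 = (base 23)42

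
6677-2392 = 4285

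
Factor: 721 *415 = 5^1 * 7^1*83^1 * 103^1  =  299215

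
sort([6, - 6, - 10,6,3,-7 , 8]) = [ - 10,-7, - 6 , 3, 6,  6, 8 ] 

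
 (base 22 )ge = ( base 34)AQ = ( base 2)101101110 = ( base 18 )126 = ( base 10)366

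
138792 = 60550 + 78242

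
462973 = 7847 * 59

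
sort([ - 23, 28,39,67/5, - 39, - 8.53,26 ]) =[-39,-23, - 8.53,67/5, 26, 28, 39] 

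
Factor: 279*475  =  132525  =  3^2 * 5^2*19^1 * 31^1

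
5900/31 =5900/31  =  190.32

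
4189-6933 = -2744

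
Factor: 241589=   241589^1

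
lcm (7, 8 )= 56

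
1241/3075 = 1241/3075  =  0.40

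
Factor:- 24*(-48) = 1152  =  2^7*3^2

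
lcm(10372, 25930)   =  51860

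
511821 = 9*56869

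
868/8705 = 868/8705 = 0.10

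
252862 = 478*529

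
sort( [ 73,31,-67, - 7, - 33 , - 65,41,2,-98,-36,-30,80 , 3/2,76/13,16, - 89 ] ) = [- 98, - 89, - 67,-65 , - 36, - 33, - 30, - 7, 3/2,2, 76/13,16,31, 41 , 73, 80 ]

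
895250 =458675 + 436575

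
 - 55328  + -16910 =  - 72238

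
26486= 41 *646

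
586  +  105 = 691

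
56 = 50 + 6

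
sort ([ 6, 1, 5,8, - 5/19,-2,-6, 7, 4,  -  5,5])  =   [ - 6,-5,-2,-5/19,1,4  ,  5  ,  5, 6, 7, 8 ]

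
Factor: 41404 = 2^2*11^1*941^1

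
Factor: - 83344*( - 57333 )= 2^4*3^1* 29^1*659^1*5209^1 = 4778361552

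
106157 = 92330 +13827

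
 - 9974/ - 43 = 9974/43 = 231.95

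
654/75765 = 218/25255= 0.01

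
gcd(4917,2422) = 1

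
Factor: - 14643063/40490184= -4881021/13496728= - 2^ (- 3)*3^1*7^(-1 ) * 241013^(-1 )* 1627007^1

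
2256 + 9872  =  12128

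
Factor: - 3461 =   -  3461^1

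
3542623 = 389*9107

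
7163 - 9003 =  - 1840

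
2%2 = 0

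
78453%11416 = 9957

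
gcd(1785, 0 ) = 1785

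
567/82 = 6 + 75/82= 6.91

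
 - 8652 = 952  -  9604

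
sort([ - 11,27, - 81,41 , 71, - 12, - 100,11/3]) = [ - 100, - 81, - 12, - 11,11/3, 27,41, 71] 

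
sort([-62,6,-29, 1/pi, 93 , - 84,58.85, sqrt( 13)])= [ - 84,  -  62, - 29, 1/pi,sqrt( 13),6,58.85,93 ]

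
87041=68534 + 18507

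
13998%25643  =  13998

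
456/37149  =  152/12383= 0.01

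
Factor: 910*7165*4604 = 2^3* 5^2*7^1*13^1 * 1151^1*1433^1= 30018770600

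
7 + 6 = 13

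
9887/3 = 9887/3 = 3295.67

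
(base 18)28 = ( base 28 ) 1g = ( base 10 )44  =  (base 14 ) 32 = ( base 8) 54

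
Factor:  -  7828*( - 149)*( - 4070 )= - 2^3*5^1* 11^1*19^1*37^1*103^1*149^1 = - 4747134040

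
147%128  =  19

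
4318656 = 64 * 67479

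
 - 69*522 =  - 36018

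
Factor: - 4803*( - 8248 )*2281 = 2^3*3^1*1031^1 * 1601^1*  2281^1 = 90362143464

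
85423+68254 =153677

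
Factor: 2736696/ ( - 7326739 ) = - 2^3 * 3^1*7^(- 1 )*101^1*1129^1*1046677^( - 1 ) 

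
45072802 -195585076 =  -150512274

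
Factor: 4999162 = 2^1*7^1*357083^1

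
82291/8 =10286 + 3/8 = 10286.38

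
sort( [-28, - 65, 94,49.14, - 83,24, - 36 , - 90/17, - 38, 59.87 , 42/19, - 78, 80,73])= [-83, - 78, - 65, - 38 , - 36, - 28, - 90/17,42/19, 24, 49.14,59.87, 73, 80 , 94]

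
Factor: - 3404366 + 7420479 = 4016113^1 =4016113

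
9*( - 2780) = -25020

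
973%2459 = 973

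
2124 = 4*531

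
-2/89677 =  - 1 + 89675/89677 = - 0.00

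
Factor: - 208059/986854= -2^( -1) * 3^1*11^( - 1)* 31^(-1 ) * 223^1  *  311^1 * 1447^( - 1 ) 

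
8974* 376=3374224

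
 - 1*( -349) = 349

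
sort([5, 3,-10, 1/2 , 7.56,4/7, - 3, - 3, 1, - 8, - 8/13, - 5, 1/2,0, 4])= [ - 10,-8,  -  5,  -  3, - 3,-8/13, 0, 1/2,1/2, 4/7, 1,3,  4,5, 7.56 ]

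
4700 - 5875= -1175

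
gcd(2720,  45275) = 5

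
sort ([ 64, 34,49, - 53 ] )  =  [ - 53,34, 49, 64 ] 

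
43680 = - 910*(-48)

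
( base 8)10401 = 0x1101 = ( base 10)4353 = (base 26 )6BB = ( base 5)114403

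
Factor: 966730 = 2^1*5^1*277^1 * 349^1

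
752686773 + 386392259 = 1139079032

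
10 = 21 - 11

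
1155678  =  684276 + 471402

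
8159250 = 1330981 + 6828269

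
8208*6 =49248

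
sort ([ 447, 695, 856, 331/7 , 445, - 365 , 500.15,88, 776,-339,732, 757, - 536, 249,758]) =[ - 536, - 365,-339,331/7,  88,249, 445,447, 500.15,695,732,  757,758, 776, 856 ] 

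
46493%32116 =14377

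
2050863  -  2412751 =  -361888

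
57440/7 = 8205 + 5/7 = 8205.71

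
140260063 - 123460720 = 16799343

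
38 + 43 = 81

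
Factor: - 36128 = -2^5*1129^1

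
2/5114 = 1/2557 = 0.00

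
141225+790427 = 931652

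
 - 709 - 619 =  - 1328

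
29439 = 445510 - 416071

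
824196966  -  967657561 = -143460595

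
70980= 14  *5070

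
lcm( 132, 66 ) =132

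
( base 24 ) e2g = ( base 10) 8128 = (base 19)139f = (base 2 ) 1111111000000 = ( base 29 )9j8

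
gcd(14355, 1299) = 3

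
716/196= 179/49 = 3.65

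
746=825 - 79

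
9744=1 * 9744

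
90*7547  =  679230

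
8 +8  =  16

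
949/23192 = 73/1784 = 0.04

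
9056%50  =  6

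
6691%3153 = 385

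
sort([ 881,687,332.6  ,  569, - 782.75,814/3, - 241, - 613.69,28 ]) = [ - 782.75,-613.69, - 241,  28, 814/3,332.6,569,687, 881 ] 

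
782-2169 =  - 1387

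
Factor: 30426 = 2^1*3^1 * 11^1*  461^1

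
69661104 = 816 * 85369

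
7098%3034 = 1030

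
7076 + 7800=14876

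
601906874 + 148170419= 750077293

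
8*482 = 3856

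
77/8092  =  11/1156 = 0.01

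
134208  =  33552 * 4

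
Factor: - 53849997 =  - 3^2*107^1 *199^1*281^1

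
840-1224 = -384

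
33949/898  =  33949/898 = 37.81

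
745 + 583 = 1328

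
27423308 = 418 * 65606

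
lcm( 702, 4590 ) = 59670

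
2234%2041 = 193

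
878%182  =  150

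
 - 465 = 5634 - 6099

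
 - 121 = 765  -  886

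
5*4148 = 20740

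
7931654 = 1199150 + 6732504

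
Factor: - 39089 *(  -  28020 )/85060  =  54763689/4253  =  3^1*467^1*4253^(-1)*39089^1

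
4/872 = 1/218 = 0.00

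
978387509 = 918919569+59467940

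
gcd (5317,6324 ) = 1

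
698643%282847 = 132949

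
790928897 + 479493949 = 1270422846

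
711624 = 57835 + 653789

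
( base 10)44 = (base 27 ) 1H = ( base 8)54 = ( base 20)24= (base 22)20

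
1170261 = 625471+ 544790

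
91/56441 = 13/8063=0.00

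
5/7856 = 5/7856= 0.00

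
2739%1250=239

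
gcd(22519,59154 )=1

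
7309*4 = 29236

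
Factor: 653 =653^1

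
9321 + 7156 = 16477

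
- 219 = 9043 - 9262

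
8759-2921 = 5838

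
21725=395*55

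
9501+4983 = 14484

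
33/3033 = 11/1011 = 0.01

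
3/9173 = 3/9173 = 0.00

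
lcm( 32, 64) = 64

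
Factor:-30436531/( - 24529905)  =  3^( - 3)*5^ ( - 1 )*109^(-1 )*1667^(  -  1)*3313^1*9187^1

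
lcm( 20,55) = 220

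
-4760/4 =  - 1190 = - 1190.00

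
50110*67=3357370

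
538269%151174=84747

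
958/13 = 73+9/13 = 73.69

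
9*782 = 7038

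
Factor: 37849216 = 2^7*19^1*79^1 * 197^1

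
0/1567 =0 = 0.00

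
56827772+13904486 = 70732258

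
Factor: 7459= 7459^1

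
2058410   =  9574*215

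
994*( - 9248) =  - 9192512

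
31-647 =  - 616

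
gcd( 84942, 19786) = 26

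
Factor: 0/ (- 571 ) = 0=0^1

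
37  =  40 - 3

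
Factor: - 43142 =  - 2^1 * 11^1 * 37^1 * 53^1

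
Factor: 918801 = 3^2*13^1 *7853^1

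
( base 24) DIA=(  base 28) a36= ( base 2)1111011111010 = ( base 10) 7930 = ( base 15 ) 253A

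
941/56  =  941/56=16.80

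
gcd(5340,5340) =5340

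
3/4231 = 3/4231 =0.00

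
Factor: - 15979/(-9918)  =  29/18 = 2^( - 1) * 3^ ( - 2) * 29^1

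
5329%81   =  64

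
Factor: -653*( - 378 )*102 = 2^2*3^4*7^1*17^1*653^1  =  25177068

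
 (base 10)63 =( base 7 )120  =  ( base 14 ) 47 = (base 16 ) 3f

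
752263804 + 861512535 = 1613776339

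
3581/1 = 3581 = 3581.00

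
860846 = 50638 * 17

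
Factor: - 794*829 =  - 2^1 * 397^1*829^1 = -  658226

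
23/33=23/33=0.70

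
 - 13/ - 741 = 1/57  =  0.02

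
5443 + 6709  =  12152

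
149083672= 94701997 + 54381675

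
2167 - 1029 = 1138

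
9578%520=218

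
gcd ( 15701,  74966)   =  1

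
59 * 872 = 51448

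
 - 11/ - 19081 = 11/19081 = 0.00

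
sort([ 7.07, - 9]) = [ - 9,7.07 ]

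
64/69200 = 4/4325 =0.00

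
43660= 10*4366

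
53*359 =19027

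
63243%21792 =19659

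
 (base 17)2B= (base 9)50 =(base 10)45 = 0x2d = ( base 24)1L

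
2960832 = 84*35248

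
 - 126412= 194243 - 320655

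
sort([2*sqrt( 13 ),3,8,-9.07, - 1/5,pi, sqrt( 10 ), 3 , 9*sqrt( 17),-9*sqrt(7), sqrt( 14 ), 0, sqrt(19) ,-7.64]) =[ - 9 * sqrt(7),-9.07, - 7.64,-1/5,0, 3, 3, pi, sqrt( 10 ), sqrt( 14), sqrt( 19),2*sqrt( 13),8, 9 * sqrt(17)]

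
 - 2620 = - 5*524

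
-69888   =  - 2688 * 26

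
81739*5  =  408695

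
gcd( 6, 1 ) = 1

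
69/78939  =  23/26313  =  0.00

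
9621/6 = 1603+1/2 = 1603.50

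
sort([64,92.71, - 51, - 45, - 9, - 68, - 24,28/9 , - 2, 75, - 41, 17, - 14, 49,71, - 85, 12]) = [ -85,  -  68,- 51, -45,-41, - 24, - 14,-9,  -  2,28/9, 12,17, 49,64,71,75, 92.71]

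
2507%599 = 111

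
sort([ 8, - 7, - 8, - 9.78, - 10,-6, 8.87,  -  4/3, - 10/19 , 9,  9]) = [-10, - 9.78, - 8, - 7,-6, - 4/3, - 10/19, 8, 8.87, 9,  9] 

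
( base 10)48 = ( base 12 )40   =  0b110000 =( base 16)30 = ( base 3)1210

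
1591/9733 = 1591/9733  =  0.16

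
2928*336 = 983808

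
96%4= 0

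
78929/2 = 39464+ 1/2= 39464.50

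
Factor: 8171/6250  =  2^(-1)*5^( - 5)*8171^1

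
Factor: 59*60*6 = 21240 = 2^3*3^2*5^1*59^1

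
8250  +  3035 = 11285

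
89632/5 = 17926 + 2/5 = 17926.40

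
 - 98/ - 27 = 3  +  17/27 =3.63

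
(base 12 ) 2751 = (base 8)10655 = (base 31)4LU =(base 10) 4525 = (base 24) 7KD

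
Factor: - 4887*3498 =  - 17094726 = - 2^1*3^4*11^1*53^1*181^1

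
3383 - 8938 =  - 5555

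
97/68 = 97/68= 1.43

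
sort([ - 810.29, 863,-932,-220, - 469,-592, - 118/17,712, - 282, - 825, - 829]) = [ - 932, - 829, - 825, - 810.29,-592, - 469,-282, - 220, - 118/17, 712, 863] 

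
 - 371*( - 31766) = 11785186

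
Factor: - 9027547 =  - 9027547^1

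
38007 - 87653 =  - 49646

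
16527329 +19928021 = 36455350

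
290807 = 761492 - 470685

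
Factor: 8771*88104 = 2^3*3^1*7^2*179^1 * 3671^1 =772760184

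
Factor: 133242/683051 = 2^1*3^1*  47^( - 1)  *53^1 * 419^1*14533^( - 1 ) 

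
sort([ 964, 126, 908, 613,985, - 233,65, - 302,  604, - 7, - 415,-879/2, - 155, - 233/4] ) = [-879/2,-415,-302,  -  233,- 155,  -  233/4, - 7, 65,126,604, 613,908, 964, 985] 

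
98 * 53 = 5194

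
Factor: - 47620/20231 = -2^2*5^1*2381^1*20231^( - 1)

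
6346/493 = 6346/493 = 12.87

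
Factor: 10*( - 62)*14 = - 2^3*5^1*7^1 * 31^1 = -  8680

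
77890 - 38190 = 39700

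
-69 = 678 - 747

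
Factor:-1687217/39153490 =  - 2^(-1 ) * 5^( - 1) * 7^3 * 19^(- 1) * 251^( - 1) * 821^(-1)*4919^1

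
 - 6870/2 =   -  3435  =  - 3435.00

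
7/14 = 1/2   =  0.50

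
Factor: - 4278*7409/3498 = - 11^(-1)*23^1*31^2*53^( - 1 )*239^1 = - 5282617/583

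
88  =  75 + 13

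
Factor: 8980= 2^2 * 5^1 * 449^1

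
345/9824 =345/9824 = 0.04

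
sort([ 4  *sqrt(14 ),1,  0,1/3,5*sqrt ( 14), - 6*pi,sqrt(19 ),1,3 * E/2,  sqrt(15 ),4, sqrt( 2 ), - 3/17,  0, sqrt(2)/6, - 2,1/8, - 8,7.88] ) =[ - 6*pi,-8,  -  2, - 3/17, 0,0,  1/8,sqrt(2 ) /6,1/3, 1,1,sqrt( 2 ),sqrt( 15),4, 3 * E/2,sqrt( 19),7.88,4 *sqrt( 14 ),5*sqrt ( 14)]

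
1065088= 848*1256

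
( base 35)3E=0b1110111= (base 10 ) 119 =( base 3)11102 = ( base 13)92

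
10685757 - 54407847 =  - 43722090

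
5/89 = 5/89  =  0.06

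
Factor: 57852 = 2^2*3^2*1607^1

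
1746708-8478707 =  - 6731999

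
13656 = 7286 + 6370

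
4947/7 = 706 + 5/7 = 706.71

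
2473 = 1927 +546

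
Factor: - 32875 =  - 5^3*263^1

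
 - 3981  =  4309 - 8290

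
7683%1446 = 453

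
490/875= 14/25 = 0.56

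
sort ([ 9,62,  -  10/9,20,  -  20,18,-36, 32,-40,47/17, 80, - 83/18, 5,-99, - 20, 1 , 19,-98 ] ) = [-99, - 98 ,-40, - 36, - 20, - 20,-83/18, -10/9, 1,47/17,5,9,18,19, 20, 32,62,80] 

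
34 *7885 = 268090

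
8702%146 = 88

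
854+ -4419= -3565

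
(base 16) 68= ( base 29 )3H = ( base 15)6e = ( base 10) 104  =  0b1101000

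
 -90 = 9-99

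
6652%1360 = 1212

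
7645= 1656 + 5989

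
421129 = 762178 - 341049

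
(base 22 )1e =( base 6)100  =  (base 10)36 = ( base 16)24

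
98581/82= 98581/82 = 1202.21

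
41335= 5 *8267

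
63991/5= 12798 + 1/5 = 12798.20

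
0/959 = 0 = 0.00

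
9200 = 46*200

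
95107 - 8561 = 86546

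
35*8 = 280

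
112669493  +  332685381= 445354874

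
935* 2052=1918620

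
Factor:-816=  - 2^4*3^1*17^1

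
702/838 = 351/419 = 0.84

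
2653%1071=511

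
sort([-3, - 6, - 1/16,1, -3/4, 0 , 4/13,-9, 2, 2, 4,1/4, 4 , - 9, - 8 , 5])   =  [ - 9, - 9, - 8, - 6, - 3, - 3/4,- 1/16, 0,1/4,4/13,1,2, 2, 4, 4, 5]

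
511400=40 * 12785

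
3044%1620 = 1424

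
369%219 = 150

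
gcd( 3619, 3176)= 1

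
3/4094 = 3/4094 = 0.00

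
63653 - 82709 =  - 19056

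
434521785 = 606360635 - 171838850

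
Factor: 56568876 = 2^2*3^1*7^1*13^1*51803^1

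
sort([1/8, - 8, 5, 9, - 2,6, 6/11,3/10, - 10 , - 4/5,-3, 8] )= [ - 10 , - 8, - 3, - 2, - 4/5, 1/8,3/10 , 6/11,5, 6,8, 9 ]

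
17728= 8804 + 8924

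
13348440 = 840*15891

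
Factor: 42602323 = 17^1*83^1 *109^1*277^1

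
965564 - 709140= 256424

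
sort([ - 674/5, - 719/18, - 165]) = [ - 165 , - 674/5 , - 719/18]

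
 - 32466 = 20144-52610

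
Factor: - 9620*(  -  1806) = 2^3 * 3^1*5^1* 7^1*13^1*37^1*43^1 =17373720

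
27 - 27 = 0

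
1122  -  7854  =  -6732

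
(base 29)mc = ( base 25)110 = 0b1010001010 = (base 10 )650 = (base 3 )220002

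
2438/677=3+ 407/677 = 3.60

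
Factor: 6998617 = 6998617^1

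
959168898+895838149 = 1855007047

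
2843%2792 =51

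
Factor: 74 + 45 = 7^1* 17^1=119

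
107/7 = 107/7 = 15.29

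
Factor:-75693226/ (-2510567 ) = 2^1*7^1*19^1*284561^1 * 2510567^(-1 ) 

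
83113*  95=7895735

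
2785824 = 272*10242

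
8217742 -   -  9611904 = 17829646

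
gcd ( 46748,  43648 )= 124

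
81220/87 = 81220/87  =  933.56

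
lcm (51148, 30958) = 1176404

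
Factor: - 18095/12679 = -5^1*7^1*11^1 *31^(-1 )*47^1*409^( - 1) 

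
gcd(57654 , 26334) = 18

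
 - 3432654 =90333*( - 38 )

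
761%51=47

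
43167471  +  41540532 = 84708003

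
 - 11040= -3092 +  - 7948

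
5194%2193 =808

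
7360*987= 7264320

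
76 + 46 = 122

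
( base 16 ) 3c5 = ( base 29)148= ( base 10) 965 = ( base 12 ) 685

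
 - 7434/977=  - 7434/977 =- 7.61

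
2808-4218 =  - 1410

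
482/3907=482/3907= 0.12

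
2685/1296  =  895/432= 2.07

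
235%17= 14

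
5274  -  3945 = 1329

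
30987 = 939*33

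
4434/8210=2217/4105 = 0.54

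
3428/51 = 3428/51 = 67.22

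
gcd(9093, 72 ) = 3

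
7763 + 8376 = 16139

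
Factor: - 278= - 2^1*139^1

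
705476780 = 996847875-291371095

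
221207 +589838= 811045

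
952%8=0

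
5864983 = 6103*961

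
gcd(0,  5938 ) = 5938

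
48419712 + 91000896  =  139420608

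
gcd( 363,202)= 1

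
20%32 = 20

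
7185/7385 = 1437/1477 =0.97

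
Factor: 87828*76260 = 2^4*3^2*5^1*13^1 * 31^1*41^1*563^1 = 6697763280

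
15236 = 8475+6761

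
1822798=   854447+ 968351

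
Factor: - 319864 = - 2^3*39983^1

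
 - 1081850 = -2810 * 385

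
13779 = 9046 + 4733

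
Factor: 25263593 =167^1*151279^1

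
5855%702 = 239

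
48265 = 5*9653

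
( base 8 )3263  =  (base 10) 1715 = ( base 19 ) 4E5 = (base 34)1gf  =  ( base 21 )3IE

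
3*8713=26139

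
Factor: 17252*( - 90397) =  - 1559529044 = - 2^2*19^1*227^1*90397^1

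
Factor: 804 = 2^2*3^1*67^1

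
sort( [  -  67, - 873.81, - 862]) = [- 873.81, - 862,-67]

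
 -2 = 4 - 6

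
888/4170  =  148/695  =  0.21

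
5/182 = 5/182 = 0.03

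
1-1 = 0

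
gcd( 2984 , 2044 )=4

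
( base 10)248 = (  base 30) 88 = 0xF8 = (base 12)188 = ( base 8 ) 370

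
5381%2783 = 2598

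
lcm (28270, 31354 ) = 1724470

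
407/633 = 407/633 = 0.64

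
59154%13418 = 5482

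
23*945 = 21735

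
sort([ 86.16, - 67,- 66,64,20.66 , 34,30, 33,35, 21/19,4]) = [ - 67, - 66, 21/19, 4,20.66,30, 33,  34, 35,64,86.16]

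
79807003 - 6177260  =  73629743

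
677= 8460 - 7783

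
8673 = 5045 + 3628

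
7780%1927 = 72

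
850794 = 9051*94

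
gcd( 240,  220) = 20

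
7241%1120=521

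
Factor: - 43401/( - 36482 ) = 2^( - 1 ) * 3^1*23^1*29^ ( - 1) = 69/58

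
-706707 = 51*( - 13857)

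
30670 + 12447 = 43117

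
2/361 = 2/361 =0.01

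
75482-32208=43274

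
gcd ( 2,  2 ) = 2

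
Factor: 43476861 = 3^1*14492287^1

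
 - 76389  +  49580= - 26809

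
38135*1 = 38135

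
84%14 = 0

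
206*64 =13184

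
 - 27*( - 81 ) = 2187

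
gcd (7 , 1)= 1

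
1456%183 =175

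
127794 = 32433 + 95361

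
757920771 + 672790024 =1430710795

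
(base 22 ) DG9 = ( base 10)6653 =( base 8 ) 14775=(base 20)GCD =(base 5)203103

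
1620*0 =0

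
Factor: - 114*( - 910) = 103740=   2^2*3^1*5^1*7^1*13^1*19^1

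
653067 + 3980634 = 4633701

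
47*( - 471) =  - 22137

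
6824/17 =6824/17 = 401.41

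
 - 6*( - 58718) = 352308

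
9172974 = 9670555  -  497581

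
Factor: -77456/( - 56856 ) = 2^1*3^( - 1 )*23^(-1)*47^1 = 94/69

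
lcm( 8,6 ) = 24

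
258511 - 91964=166547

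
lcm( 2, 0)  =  0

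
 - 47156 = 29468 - 76624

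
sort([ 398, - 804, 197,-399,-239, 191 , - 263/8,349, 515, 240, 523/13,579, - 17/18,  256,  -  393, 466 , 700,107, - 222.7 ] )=[ -804, - 399,  -  393, - 239 ,-222.7,  -  263/8,-17/18, 523/13,107, 191, 197,240, 256, 349,398,466,  515,579 , 700]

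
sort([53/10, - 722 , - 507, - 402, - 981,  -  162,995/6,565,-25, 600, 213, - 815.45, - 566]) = [ - 981, - 815.45, -722, - 566 ,-507, - 402, - 162, - 25,53/10, 995/6, 213,565,600 ] 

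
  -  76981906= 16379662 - 93361568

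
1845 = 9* 205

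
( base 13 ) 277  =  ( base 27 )g4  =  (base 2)110110100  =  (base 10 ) 436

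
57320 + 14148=71468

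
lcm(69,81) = 1863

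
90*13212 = 1189080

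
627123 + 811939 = 1439062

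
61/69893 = 61/69893 = 0.00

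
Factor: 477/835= 3^2*5^( - 1)*53^1*167^ ( - 1) 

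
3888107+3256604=7144711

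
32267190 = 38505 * 838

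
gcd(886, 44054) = 2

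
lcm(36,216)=216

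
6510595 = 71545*91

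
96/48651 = 32/16217  =  0.00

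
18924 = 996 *19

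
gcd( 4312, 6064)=8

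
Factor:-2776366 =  - 2^1*1388183^1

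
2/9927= 2/9927  =  0.00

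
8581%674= 493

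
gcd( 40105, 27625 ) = 65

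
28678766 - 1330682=27348084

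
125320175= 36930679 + 88389496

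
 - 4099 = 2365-6464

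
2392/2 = 1196 = 1196.00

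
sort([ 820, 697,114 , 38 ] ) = [38, 114, 697, 820 ]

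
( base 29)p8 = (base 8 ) 1335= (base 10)733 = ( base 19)20b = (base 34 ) LJ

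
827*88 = 72776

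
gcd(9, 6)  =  3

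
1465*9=13185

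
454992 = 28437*16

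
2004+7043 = 9047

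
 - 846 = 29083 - 29929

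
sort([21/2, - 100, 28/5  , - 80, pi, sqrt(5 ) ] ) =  [ - 100, - 80 , sqrt(5), pi, 28/5, 21/2]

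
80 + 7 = 87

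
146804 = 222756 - 75952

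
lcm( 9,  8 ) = 72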